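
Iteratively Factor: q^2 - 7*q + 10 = (q - 5)*(q - 2)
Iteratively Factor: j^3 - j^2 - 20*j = (j + 4)*(j^2 - 5*j) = (j - 5)*(j + 4)*(j)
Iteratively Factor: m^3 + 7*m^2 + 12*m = (m + 4)*(m^2 + 3*m) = m*(m + 4)*(m + 3)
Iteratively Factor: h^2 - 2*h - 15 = (h + 3)*(h - 5)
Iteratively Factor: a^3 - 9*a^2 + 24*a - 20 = (a - 2)*(a^2 - 7*a + 10) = (a - 2)^2*(a - 5)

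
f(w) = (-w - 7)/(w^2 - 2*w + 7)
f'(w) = (2 - 2*w)*(-w - 7)/(w^2 - 2*w + 7)^2 - 1/(w^2 - 2*w + 7) = (-w^2 + 2*w + 2*(w - 1)*(w + 7) - 7)/(w^2 - 2*w + 7)^2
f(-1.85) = -0.36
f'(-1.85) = -0.22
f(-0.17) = -0.93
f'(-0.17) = -0.43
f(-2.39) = -0.26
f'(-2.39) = -0.16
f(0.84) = -1.30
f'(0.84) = -0.24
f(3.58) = -0.84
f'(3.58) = 0.26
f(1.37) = -1.36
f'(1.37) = 0.00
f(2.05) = -1.27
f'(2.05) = 0.24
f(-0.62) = -0.74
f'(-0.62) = -0.39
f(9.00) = -0.23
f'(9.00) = 0.04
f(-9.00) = 0.02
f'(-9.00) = -0.00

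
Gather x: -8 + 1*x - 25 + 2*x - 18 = 3*x - 51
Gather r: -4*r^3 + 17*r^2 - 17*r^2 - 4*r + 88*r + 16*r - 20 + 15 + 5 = -4*r^3 + 100*r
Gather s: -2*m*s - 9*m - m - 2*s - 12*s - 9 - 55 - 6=-10*m + s*(-2*m - 14) - 70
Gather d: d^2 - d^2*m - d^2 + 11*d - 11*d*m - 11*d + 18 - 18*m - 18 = -d^2*m - 11*d*m - 18*m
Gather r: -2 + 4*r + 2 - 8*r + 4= 4 - 4*r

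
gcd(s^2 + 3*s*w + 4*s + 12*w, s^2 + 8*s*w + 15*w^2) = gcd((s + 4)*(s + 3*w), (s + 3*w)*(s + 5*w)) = s + 3*w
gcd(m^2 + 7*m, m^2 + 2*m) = m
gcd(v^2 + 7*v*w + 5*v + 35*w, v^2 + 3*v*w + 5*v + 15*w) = v + 5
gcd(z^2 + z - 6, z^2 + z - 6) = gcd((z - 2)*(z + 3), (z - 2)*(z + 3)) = z^2 + z - 6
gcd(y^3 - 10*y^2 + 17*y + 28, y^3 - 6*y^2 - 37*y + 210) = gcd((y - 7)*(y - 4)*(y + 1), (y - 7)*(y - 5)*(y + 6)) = y - 7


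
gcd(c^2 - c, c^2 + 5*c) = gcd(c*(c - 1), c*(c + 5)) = c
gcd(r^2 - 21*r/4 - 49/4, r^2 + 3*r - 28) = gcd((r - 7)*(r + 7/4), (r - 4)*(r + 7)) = 1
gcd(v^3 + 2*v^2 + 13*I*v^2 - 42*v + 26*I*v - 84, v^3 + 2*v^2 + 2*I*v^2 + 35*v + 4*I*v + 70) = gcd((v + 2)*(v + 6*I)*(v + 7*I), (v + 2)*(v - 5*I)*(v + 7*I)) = v^2 + v*(2 + 7*I) + 14*I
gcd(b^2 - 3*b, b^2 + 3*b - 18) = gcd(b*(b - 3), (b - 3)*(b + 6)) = b - 3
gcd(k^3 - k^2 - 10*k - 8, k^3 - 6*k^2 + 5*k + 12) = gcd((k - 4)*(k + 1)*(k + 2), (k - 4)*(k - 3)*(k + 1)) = k^2 - 3*k - 4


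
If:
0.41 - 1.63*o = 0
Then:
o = 0.25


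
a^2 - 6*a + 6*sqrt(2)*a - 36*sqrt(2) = (a - 6)*(a + 6*sqrt(2))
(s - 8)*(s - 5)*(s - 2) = s^3 - 15*s^2 + 66*s - 80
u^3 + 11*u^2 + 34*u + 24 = (u + 1)*(u + 4)*(u + 6)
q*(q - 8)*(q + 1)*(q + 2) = q^4 - 5*q^3 - 22*q^2 - 16*q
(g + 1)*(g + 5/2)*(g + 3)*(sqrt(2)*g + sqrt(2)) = sqrt(2)*g^4 + 15*sqrt(2)*g^3/2 + 39*sqrt(2)*g^2/2 + 41*sqrt(2)*g/2 + 15*sqrt(2)/2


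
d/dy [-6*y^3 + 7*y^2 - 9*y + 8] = -18*y^2 + 14*y - 9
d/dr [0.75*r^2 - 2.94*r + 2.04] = 1.5*r - 2.94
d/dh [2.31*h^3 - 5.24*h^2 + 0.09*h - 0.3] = 6.93*h^2 - 10.48*h + 0.09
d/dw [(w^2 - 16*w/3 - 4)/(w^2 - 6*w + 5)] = 2*(-w^2 + 27*w - 76)/(3*(w^4 - 12*w^3 + 46*w^2 - 60*w + 25))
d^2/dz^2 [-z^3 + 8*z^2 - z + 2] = 16 - 6*z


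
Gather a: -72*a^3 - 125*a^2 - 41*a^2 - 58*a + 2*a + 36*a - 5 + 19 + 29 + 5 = -72*a^3 - 166*a^2 - 20*a + 48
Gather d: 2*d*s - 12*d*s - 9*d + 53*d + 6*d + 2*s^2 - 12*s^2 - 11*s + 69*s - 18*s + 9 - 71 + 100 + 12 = d*(50 - 10*s) - 10*s^2 + 40*s + 50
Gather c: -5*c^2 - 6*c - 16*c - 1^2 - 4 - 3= -5*c^2 - 22*c - 8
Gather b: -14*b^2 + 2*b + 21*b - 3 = -14*b^2 + 23*b - 3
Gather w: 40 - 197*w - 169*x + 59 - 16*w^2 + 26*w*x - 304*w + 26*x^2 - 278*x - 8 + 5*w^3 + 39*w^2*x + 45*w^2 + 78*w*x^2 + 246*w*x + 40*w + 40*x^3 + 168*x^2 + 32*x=5*w^3 + w^2*(39*x + 29) + w*(78*x^2 + 272*x - 461) + 40*x^3 + 194*x^2 - 415*x + 91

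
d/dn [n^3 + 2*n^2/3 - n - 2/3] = 3*n^2 + 4*n/3 - 1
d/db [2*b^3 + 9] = 6*b^2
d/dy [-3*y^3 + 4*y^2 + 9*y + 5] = -9*y^2 + 8*y + 9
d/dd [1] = 0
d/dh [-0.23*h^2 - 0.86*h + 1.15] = -0.46*h - 0.86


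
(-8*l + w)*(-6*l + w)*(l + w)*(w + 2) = 48*l^3*w + 96*l^3 + 34*l^2*w^2 + 68*l^2*w - 13*l*w^3 - 26*l*w^2 + w^4 + 2*w^3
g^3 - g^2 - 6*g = g*(g - 3)*(g + 2)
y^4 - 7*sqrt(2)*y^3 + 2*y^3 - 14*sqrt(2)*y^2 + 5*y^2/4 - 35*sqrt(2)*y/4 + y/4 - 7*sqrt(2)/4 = (y + 1/2)^2*(y + 1)*(y - 7*sqrt(2))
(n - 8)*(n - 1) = n^2 - 9*n + 8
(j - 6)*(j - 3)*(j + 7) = j^3 - 2*j^2 - 45*j + 126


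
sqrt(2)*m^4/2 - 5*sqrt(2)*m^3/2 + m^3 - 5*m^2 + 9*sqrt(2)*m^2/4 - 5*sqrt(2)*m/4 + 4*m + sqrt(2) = (m - 4)*(m - 1)*(m + sqrt(2)/2)*(sqrt(2)*m/2 + 1/2)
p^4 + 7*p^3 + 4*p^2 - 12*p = p*(p - 1)*(p + 2)*(p + 6)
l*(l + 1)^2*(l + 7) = l^4 + 9*l^3 + 15*l^2 + 7*l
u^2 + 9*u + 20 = (u + 4)*(u + 5)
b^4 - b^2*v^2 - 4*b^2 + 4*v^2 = (b - 2)*(b + 2)*(b - v)*(b + v)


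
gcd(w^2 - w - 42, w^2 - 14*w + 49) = w - 7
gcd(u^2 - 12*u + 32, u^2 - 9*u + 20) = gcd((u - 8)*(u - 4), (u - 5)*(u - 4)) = u - 4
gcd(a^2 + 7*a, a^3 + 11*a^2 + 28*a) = a^2 + 7*a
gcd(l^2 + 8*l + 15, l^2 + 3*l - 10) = l + 5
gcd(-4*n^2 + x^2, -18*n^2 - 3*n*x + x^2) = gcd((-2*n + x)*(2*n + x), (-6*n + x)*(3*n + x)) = 1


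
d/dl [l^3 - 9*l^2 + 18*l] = 3*l^2 - 18*l + 18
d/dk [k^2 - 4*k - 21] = 2*k - 4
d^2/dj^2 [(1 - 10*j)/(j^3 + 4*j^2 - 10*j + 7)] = 2*(-(10*j - 1)*(3*j^2 + 8*j - 10)^2 + (30*j^2 + 80*j + (3*j + 4)*(10*j - 1) - 100)*(j^3 + 4*j^2 - 10*j + 7))/(j^3 + 4*j^2 - 10*j + 7)^3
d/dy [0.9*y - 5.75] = 0.900000000000000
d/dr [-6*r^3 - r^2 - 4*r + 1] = -18*r^2 - 2*r - 4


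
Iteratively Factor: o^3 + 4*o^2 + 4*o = (o + 2)*(o^2 + 2*o) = o*(o + 2)*(o + 2)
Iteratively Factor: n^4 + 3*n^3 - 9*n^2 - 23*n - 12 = (n + 1)*(n^3 + 2*n^2 - 11*n - 12) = (n + 1)^2*(n^2 + n - 12) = (n - 3)*(n + 1)^2*(n + 4)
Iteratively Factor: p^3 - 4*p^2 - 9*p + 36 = (p - 4)*(p^2 - 9) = (p - 4)*(p + 3)*(p - 3)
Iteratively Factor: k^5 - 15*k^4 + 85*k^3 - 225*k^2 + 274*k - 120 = (k - 4)*(k^4 - 11*k^3 + 41*k^2 - 61*k + 30) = (k - 5)*(k - 4)*(k^3 - 6*k^2 + 11*k - 6) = (k - 5)*(k - 4)*(k - 2)*(k^2 - 4*k + 3) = (k - 5)*(k - 4)*(k - 3)*(k - 2)*(k - 1)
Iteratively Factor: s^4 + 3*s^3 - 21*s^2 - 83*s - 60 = (s + 4)*(s^3 - s^2 - 17*s - 15) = (s - 5)*(s + 4)*(s^2 + 4*s + 3) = (s - 5)*(s + 3)*(s + 4)*(s + 1)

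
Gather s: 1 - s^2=1 - s^2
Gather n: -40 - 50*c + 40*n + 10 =-50*c + 40*n - 30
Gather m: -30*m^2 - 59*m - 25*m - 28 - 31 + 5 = -30*m^2 - 84*m - 54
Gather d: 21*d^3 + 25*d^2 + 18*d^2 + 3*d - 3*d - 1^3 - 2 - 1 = 21*d^3 + 43*d^2 - 4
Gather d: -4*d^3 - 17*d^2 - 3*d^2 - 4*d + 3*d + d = -4*d^3 - 20*d^2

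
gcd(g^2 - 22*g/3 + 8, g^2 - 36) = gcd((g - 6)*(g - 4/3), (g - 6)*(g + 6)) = g - 6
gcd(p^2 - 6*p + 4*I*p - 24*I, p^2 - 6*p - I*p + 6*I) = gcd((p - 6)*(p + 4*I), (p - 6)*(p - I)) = p - 6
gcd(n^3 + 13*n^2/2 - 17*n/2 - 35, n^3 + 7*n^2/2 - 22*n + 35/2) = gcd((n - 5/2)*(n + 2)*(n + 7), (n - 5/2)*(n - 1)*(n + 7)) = n^2 + 9*n/2 - 35/2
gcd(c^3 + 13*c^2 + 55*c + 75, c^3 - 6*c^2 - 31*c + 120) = c + 5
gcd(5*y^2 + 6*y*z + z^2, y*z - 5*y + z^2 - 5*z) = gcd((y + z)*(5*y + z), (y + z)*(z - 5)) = y + z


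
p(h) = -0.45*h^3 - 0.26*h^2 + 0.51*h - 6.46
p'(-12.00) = -187.65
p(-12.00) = 727.58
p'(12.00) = -200.13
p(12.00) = -815.38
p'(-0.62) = 0.31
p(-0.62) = -6.77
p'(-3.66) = -15.67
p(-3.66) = 10.25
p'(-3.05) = -10.46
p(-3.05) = 2.33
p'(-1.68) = -2.43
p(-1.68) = -5.92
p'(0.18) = 0.37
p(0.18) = -6.38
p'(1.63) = -3.92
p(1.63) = -8.27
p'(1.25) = -2.25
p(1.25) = -7.11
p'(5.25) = -39.43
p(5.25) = -76.07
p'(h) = -1.35*h^2 - 0.52*h + 0.51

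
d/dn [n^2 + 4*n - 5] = 2*n + 4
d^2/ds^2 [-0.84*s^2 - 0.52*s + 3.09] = -1.68000000000000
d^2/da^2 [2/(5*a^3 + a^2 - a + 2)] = 4*(-(15*a + 1)*(5*a^3 + a^2 - a + 2) + (15*a^2 + 2*a - 1)^2)/(5*a^3 + a^2 - a + 2)^3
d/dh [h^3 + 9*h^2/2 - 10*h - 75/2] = 3*h^2 + 9*h - 10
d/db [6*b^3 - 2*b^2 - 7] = 2*b*(9*b - 2)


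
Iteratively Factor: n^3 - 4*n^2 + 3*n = (n)*(n^2 - 4*n + 3) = n*(n - 3)*(n - 1)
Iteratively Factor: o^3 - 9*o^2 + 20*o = (o)*(o^2 - 9*o + 20) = o*(o - 4)*(o - 5)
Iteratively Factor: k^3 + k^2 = (k)*(k^2 + k) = k^2*(k + 1)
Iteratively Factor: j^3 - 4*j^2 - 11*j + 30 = (j - 5)*(j^2 + j - 6) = (j - 5)*(j - 2)*(j + 3)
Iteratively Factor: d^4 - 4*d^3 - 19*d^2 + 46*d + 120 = (d + 2)*(d^3 - 6*d^2 - 7*d + 60) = (d + 2)*(d + 3)*(d^2 - 9*d + 20) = (d - 4)*(d + 2)*(d + 3)*(d - 5)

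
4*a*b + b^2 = b*(4*a + b)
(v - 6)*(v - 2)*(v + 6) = v^3 - 2*v^2 - 36*v + 72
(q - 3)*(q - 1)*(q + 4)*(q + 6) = q^4 + 6*q^3 - 13*q^2 - 66*q + 72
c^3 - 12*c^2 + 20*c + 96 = (c - 8)*(c - 6)*(c + 2)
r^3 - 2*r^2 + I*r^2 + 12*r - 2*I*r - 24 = (r - 2)*(r - 3*I)*(r + 4*I)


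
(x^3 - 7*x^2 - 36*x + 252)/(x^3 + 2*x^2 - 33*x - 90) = (x^2 - x - 42)/(x^2 + 8*x + 15)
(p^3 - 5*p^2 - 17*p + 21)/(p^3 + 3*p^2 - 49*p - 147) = (p - 1)/(p + 7)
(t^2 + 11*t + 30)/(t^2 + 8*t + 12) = (t + 5)/(t + 2)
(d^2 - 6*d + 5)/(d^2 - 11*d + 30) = (d - 1)/(d - 6)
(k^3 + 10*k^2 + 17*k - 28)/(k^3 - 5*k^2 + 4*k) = (k^2 + 11*k + 28)/(k*(k - 4))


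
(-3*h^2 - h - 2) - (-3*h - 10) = -3*h^2 + 2*h + 8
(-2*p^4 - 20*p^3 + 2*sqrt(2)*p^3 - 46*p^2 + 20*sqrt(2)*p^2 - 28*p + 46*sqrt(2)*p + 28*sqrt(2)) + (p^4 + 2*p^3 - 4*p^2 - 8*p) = -p^4 - 18*p^3 + 2*sqrt(2)*p^3 - 50*p^2 + 20*sqrt(2)*p^2 - 36*p + 46*sqrt(2)*p + 28*sqrt(2)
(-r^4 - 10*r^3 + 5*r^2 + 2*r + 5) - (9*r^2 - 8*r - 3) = -r^4 - 10*r^3 - 4*r^2 + 10*r + 8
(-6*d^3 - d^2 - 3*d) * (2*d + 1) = -12*d^4 - 8*d^3 - 7*d^2 - 3*d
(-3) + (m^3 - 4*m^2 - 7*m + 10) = m^3 - 4*m^2 - 7*m + 7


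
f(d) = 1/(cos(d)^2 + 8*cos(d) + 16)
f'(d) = (2*sin(d)*cos(d) + 8*sin(d))/(cos(d)^2 + 8*cos(d) + 16)^2 = 2*sin(d)/(cos(d) + 4)^3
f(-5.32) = 0.05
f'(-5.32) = 0.02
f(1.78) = 0.07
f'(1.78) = 0.04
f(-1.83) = 0.07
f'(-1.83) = -0.04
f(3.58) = 0.10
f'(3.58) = -0.03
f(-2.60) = 0.10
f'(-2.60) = -0.03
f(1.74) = 0.07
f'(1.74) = 0.04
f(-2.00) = 0.08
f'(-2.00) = -0.04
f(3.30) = 0.11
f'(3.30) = -0.01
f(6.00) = 0.04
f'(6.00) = 0.00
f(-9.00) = 0.10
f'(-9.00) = -0.03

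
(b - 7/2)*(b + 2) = b^2 - 3*b/2 - 7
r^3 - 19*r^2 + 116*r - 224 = (r - 8)*(r - 7)*(r - 4)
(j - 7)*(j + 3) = j^2 - 4*j - 21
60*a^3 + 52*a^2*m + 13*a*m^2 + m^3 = (2*a + m)*(5*a + m)*(6*a + m)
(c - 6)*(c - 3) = c^2 - 9*c + 18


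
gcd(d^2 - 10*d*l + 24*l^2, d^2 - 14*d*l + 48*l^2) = d - 6*l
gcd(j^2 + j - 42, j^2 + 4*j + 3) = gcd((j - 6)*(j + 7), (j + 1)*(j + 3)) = 1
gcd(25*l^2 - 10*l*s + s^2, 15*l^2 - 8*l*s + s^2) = -5*l + s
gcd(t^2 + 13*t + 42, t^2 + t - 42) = t + 7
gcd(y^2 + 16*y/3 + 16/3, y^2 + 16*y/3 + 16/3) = y^2 + 16*y/3 + 16/3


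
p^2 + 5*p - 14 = (p - 2)*(p + 7)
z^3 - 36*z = z*(z - 6)*(z + 6)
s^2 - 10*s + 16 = (s - 8)*(s - 2)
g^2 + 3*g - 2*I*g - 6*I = (g + 3)*(g - 2*I)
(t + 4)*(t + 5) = t^2 + 9*t + 20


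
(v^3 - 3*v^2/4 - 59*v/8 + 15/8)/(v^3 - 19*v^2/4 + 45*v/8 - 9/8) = (2*v + 5)/(2*v - 3)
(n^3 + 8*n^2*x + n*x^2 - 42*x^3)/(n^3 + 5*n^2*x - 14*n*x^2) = (n + 3*x)/n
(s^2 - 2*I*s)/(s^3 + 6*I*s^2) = (s - 2*I)/(s*(s + 6*I))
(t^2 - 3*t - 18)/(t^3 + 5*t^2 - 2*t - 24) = (t - 6)/(t^2 + 2*t - 8)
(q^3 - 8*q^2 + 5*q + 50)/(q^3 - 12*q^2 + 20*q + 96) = (q^2 - 10*q + 25)/(q^2 - 14*q + 48)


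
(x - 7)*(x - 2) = x^2 - 9*x + 14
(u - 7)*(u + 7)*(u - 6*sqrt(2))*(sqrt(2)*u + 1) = sqrt(2)*u^4 - 11*u^3 - 55*sqrt(2)*u^2 + 539*u + 294*sqrt(2)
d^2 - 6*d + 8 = (d - 4)*(d - 2)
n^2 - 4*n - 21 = (n - 7)*(n + 3)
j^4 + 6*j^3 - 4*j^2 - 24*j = j*(j - 2)*(j + 2)*(j + 6)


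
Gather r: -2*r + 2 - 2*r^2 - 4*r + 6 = -2*r^2 - 6*r + 8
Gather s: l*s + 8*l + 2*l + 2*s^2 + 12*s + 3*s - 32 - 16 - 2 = 10*l + 2*s^2 + s*(l + 15) - 50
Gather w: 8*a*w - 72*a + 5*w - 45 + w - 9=-72*a + w*(8*a + 6) - 54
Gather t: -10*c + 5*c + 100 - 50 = 50 - 5*c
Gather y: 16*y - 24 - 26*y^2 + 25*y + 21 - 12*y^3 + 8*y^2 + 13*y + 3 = -12*y^3 - 18*y^2 + 54*y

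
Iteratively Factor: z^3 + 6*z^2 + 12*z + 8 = (z + 2)*(z^2 + 4*z + 4) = (z + 2)^2*(z + 2)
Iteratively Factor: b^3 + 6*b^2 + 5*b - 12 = (b + 3)*(b^2 + 3*b - 4) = (b + 3)*(b + 4)*(b - 1)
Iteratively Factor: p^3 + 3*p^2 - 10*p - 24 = (p - 3)*(p^2 + 6*p + 8) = (p - 3)*(p + 2)*(p + 4)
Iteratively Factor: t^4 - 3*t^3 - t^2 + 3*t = (t - 1)*(t^3 - 2*t^2 - 3*t) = t*(t - 1)*(t^2 - 2*t - 3) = t*(t - 3)*(t - 1)*(t + 1)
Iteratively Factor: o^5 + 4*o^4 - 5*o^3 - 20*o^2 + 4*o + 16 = (o - 1)*(o^4 + 5*o^3 - 20*o - 16) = (o - 1)*(o + 2)*(o^3 + 3*o^2 - 6*o - 8) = (o - 1)*(o + 1)*(o + 2)*(o^2 + 2*o - 8) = (o - 1)*(o + 1)*(o + 2)*(o + 4)*(o - 2)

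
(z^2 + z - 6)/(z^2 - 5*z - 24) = (z - 2)/(z - 8)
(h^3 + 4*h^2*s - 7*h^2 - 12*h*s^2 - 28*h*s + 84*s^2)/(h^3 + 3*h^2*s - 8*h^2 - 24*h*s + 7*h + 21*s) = (h^2 + 4*h*s - 12*s^2)/(h^2 + 3*h*s - h - 3*s)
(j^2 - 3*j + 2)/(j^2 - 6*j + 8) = (j - 1)/(j - 4)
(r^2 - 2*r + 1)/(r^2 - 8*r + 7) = (r - 1)/(r - 7)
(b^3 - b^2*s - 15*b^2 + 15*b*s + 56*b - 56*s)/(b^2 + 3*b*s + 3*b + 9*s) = (b^3 - b^2*s - 15*b^2 + 15*b*s + 56*b - 56*s)/(b^2 + 3*b*s + 3*b + 9*s)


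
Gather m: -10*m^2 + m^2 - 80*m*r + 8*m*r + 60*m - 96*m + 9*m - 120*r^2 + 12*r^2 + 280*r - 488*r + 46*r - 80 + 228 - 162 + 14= -9*m^2 + m*(-72*r - 27) - 108*r^2 - 162*r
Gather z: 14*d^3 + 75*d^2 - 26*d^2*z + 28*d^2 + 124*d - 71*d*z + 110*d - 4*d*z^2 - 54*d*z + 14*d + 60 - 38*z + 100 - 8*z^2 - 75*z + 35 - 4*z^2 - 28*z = 14*d^3 + 103*d^2 + 248*d + z^2*(-4*d - 12) + z*(-26*d^2 - 125*d - 141) + 195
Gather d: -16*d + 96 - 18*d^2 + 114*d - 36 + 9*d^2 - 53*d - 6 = -9*d^2 + 45*d + 54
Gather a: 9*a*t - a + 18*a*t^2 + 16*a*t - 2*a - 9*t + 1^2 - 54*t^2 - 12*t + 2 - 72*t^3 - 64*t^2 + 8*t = a*(18*t^2 + 25*t - 3) - 72*t^3 - 118*t^2 - 13*t + 3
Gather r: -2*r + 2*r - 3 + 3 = 0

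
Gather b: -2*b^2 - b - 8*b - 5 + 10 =-2*b^2 - 9*b + 5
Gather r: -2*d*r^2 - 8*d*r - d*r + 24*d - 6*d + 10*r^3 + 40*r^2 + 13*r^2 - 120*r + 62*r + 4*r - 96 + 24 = 18*d + 10*r^3 + r^2*(53 - 2*d) + r*(-9*d - 54) - 72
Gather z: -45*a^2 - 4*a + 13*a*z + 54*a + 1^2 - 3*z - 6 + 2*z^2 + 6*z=-45*a^2 + 50*a + 2*z^2 + z*(13*a + 3) - 5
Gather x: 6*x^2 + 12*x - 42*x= 6*x^2 - 30*x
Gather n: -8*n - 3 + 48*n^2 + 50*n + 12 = 48*n^2 + 42*n + 9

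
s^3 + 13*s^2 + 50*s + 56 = (s + 2)*(s + 4)*(s + 7)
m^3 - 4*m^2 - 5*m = m*(m - 5)*(m + 1)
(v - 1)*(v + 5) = v^2 + 4*v - 5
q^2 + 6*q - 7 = (q - 1)*(q + 7)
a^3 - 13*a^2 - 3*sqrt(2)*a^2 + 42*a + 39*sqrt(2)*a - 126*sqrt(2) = (a - 7)*(a - 6)*(a - 3*sqrt(2))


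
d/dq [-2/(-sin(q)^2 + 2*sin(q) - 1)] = -4*cos(q)/(sin(q) - 1)^3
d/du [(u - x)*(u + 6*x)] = 2*u + 5*x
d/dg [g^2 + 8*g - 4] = 2*g + 8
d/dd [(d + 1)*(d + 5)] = 2*d + 6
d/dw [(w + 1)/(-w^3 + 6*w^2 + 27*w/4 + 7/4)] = 16*(w^2 - 2*w - 5)/(8*w^5 - 100*w^4 + 230*w^3 + 505*w^2 + 280*w + 49)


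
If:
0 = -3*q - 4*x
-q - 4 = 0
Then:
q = -4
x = 3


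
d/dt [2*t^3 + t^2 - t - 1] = 6*t^2 + 2*t - 1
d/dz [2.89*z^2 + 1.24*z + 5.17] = 5.78*z + 1.24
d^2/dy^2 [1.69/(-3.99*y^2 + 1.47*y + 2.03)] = (-53.809938*y^2 + 19.824714*y + 1.69*(7.98*y - 1.47)*(15.96*y - 2.94) + 27.376986)/(-3.99*y^2 + 1.47*y + 2.03)^3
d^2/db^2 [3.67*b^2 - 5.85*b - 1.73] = 7.34000000000000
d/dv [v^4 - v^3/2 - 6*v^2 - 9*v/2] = 4*v^3 - 3*v^2/2 - 12*v - 9/2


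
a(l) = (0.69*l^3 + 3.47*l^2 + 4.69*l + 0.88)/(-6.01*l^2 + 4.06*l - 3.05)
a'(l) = (12.02*l - 4.06)*(0.69*l^3 + 3.47*l^2 + 4.69*l + 0.88)/(-6.01*l^2 + 4.06*l - 3.05)^2 + (2.07*l^2 + 6.94*l + 4.69)/(-6.01*l^2 + 4.06*l - 3.05) = (-4.1469*l^4 + 5.60279999999999*l^3 + 35.9616*l^2 - 10.5894*l - 17.8773)/(36.1201*l^4 - 48.8012*l^3 + 53.1446*l^2 - 24.766*l + 9.3025)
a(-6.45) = 0.25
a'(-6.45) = -0.09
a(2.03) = -1.56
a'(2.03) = 0.22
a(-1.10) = 0.07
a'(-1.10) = 0.11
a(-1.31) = 0.05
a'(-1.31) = 0.09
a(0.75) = -1.96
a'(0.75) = -0.40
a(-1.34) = 0.04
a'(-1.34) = 0.09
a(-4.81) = 0.11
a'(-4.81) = -0.08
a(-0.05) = -0.20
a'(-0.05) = -1.62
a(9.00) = -1.82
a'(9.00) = -0.10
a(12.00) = -2.13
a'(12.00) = -0.11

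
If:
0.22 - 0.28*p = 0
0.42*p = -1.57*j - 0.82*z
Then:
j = -0.522292993630573*z - 0.210191082802548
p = 0.79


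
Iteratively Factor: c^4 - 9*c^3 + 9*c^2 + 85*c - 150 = (c + 3)*(c^3 - 12*c^2 + 45*c - 50) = (c - 2)*(c + 3)*(c^2 - 10*c + 25) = (c - 5)*(c - 2)*(c + 3)*(c - 5)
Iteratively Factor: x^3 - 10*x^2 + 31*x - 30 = (x - 5)*(x^2 - 5*x + 6) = (x - 5)*(x - 3)*(x - 2)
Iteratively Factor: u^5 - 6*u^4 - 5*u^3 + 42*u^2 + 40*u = (u + 2)*(u^4 - 8*u^3 + 11*u^2 + 20*u) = (u - 4)*(u + 2)*(u^3 - 4*u^2 - 5*u) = u*(u - 4)*(u + 2)*(u^2 - 4*u - 5) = u*(u - 5)*(u - 4)*(u + 2)*(u + 1)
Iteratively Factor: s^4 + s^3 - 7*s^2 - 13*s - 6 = (s + 1)*(s^3 - 7*s - 6) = (s + 1)^2*(s^2 - s - 6) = (s + 1)^2*(s + 2)*(s - 3)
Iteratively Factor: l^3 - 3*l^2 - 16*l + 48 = (l + 4)*(l^2 - 7*l + 12) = (l - 3)*(l + 4)*(l - 4)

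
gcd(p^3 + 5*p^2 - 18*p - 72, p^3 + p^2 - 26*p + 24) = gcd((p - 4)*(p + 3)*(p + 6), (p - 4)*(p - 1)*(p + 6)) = p^2 + 2*p - 24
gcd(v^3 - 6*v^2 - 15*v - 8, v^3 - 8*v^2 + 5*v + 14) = v + 1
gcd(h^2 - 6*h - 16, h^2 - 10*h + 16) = h - 8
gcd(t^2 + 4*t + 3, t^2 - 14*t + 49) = 1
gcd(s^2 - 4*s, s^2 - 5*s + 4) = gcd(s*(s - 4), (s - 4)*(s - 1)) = s - 4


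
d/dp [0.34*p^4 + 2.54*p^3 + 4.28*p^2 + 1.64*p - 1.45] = 1.36*p^3 + 7.62*p^2 + 8.56*p + 1.64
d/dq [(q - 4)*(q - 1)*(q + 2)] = 3*q^2 - 6*q - 6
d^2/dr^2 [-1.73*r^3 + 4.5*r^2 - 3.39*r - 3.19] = 9.0 - 10.38*r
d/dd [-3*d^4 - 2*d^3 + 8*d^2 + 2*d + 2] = -12*d^3 - 6*d^2 + 16*d + 2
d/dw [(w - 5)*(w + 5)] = 2*w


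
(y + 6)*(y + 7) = y^2 + 13*y + 42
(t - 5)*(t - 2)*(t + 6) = t^3 - t^2 - 32*t + 60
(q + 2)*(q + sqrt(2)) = q^2 + sqrt(2)*q + 2*q + 2*sqrt(2)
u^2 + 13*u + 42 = (u + 6)*(u + 7)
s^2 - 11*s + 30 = (s - 6)*(s - 5)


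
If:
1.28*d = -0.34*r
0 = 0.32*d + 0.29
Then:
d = -0.91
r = 3.41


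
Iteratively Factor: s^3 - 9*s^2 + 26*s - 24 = (s - 3)*(s^2 - 6*s + 8) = (s - 3)*(s - 2)*(s - 4)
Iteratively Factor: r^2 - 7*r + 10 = (r - 5)*(r - 2)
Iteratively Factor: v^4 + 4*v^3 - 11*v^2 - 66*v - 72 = (v + 2)*(v^3 + 2*v^2 - 15*v - 36) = (v + 2)*(v + 3)*(v^2 - v - 12) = (v - 4)*(v + 2)*(v + 3)*(v + 3)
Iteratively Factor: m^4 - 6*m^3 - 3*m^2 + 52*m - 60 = (m - 2)*(m^3 - 4*m^2 - 11*m + 30) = (m - 5)*(m - 2)*(m^2 + m - 6) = (m - 5)*(m - 2)*(m + 3)*(m - 2)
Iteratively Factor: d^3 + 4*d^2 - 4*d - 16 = (d - 2)*(d^2 + 6*d + 8) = (d - 2)*(d + 2)*(d + 4)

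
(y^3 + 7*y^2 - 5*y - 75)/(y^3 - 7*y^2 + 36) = (y^2 + 10*y + 25)/(y^2 - 4*y - 12)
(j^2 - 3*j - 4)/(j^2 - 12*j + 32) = (j + 1)/(j - 8)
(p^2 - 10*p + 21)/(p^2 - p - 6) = (p - 7)/(p + 2)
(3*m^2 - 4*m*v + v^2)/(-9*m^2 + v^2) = (-m + v)/(3*m + v)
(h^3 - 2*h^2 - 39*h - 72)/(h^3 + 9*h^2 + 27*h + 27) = (h - 8)/(h + 3)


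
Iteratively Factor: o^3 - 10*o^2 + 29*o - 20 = (o - 4)*(o^2 - 6*o + 5) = (o - 4)*(o - 1)*(o - 5)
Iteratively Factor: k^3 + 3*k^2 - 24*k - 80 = (k - 5)*(k^2 + 8*k + 16) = (k - 5)*(k + 4)*(k + 4)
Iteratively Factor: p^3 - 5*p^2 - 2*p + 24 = (p - 4)*(p^2 - p - 6) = (p - 4)*(p - 3)*(p + 2)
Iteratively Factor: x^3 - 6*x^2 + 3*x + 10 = (x - 2)*(x^2 - 4*x - 5) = (x - 2)*(x + 1)*(x - 5)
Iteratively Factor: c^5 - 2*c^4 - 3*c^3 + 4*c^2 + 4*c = (c - 2)*(c^4 - 3*c^2 - 2*c) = (c - 2)*(c + 1)*(c^3 - c^2 - 2*c) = (c - 2)*(c + 1)^2*(c^2 - 2*c) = c*(c - 2)*(c + 1)^2*(c - 2)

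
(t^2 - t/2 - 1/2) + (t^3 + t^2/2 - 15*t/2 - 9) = t^3 + 3*t^2/2 - 8*t - 19/2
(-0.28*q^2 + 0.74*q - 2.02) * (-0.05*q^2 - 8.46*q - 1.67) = 0.014*q^4 + 2.3318*q^3 - 5.6918*q^2 + 15.8534*q + 3.3734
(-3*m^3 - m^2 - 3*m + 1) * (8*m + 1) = -24*m^4 - 11*m^3 - 25*m^2 + 5*m + 1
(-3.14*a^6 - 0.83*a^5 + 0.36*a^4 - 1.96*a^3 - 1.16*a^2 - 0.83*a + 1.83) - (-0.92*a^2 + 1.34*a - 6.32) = -3.14*a^6 - 0.83*a^5 + 0.36*a^4 - 1.96*a^3 - 0.24*a^2 - 2.17*a + 8.15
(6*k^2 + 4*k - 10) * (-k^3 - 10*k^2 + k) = -6*k^5 - 64*k^4 - 24*k^3 + 104*k^2 - 10*k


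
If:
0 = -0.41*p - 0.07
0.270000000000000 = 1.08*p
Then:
No Solution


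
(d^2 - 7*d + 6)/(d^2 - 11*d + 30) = (d - 1)/(d - 5)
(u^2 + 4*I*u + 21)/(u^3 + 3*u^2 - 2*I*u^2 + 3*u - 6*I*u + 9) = (u + 7*I)/(u^2 + u*(3 + I) + 3*I)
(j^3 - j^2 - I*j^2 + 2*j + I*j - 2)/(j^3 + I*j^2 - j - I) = (j - 2*I)/(j + 1)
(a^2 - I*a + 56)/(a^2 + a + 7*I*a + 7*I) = (a - 8*I)/(a + 1)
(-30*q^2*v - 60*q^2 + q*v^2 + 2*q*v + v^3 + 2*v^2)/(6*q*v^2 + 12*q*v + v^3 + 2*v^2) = (-5*q + v)/v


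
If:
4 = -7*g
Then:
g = -4/7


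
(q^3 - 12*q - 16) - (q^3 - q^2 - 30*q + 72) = q^2 + 18*q - 88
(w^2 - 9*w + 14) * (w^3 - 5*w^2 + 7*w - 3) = w^5 - 14*w^4 + 66*w^3 - 136*w^2 + 125*w - 42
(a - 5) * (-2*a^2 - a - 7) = -2*a^3 + 9*a^2 - 2*a + 35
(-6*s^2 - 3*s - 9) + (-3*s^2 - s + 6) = -9*s^2 - 4*s - 3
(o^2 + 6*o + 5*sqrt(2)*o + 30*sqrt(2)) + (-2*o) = o^2 + 4*o + 5*sqrt(2)*o + 30*sqrt(2)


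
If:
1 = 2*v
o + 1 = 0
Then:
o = -1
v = 1/2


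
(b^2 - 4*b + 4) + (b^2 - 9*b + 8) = 2*b^2 - 13*b + 12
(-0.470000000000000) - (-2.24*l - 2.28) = 2.24*l + 1.81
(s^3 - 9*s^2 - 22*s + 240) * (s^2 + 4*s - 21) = s^5 - 5*s^4 - 79*s^3 + 341*s^2 + 1422*s - 5040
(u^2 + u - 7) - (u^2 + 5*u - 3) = -4*u - 4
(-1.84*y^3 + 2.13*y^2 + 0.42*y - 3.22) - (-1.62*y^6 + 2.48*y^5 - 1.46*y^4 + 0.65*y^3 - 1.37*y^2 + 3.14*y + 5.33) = 1.62*y^6 - 2.48*y^5 + 1.46*y^4 - 2.49*y^3 + 3.5*y^2 - 2.72*y - 8.55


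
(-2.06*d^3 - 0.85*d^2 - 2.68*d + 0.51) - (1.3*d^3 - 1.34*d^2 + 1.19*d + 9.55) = -3.36*d^3 + 0.49*d^2 - 3.87*d - 9.04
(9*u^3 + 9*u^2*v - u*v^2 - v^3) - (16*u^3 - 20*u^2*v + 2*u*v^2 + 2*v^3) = -7*u^3 + 29*u^2*v - 3*u*v^2 - 3*v^3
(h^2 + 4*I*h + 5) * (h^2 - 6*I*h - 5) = h^4 - 2*I*h^3 + 24*h^2 - 50*I*h - 25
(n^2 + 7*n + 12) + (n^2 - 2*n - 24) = 2*n^2 + 5*n - 12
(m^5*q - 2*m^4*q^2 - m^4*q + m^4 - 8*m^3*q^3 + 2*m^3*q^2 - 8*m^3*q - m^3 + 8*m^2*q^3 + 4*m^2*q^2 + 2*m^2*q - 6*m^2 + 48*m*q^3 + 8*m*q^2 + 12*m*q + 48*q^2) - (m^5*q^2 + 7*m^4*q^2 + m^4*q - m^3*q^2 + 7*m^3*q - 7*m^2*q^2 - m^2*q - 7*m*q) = -m^5*q^2 + m^5*q - 9*m^4*q^2 - 2*m^4*q + m^4 - 8*m^3*q^3 + 3*m^3*q^2 - 15*m^3*q - m^3 + 8*m^2*q^3 + 11*m^2*q^2 + 3*m^2*q - 6*m^2 + 48*m*q^3 + 8*m*q^2 + 19*m*q + 48*q^2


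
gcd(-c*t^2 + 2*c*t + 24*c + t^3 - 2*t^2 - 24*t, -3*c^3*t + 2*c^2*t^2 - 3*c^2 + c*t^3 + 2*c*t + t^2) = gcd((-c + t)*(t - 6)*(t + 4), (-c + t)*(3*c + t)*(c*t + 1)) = -c + t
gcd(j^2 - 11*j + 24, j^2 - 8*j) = j - 8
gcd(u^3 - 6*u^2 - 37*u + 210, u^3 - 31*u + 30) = u^2 + u - 30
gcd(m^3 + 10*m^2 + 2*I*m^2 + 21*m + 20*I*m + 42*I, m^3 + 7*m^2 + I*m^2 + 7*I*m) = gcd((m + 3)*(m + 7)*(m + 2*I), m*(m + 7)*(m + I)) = m + 7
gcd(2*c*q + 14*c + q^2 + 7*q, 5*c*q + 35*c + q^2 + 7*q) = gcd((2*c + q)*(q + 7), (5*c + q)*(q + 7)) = q + 7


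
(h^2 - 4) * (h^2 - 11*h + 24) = h^4 - 11*h^3 + 20*h^2 + 44*h - 96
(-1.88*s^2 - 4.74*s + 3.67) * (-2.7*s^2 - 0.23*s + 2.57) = 5.076*s^4 + 13.2304*s^3 - 13.6504*s^2 - 13.0259*s + 9.4319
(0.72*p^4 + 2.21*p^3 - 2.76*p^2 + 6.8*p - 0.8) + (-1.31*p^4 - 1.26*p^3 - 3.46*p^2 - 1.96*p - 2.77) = -0.59*p^4 + 0.95*p^3 - 6.22*p^2 + 4.84*p - 3.57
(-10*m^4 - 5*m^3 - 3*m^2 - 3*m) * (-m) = 10*m^5 + 5*m^4 + 3*m^3 + 3*m^2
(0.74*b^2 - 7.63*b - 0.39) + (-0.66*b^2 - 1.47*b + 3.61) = 0.08*b^2 - 9.1*b + 3.22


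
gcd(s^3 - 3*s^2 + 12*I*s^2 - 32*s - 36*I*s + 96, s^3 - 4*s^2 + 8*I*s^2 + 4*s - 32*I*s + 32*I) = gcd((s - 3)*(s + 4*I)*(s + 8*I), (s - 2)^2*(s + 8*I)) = s + 8*I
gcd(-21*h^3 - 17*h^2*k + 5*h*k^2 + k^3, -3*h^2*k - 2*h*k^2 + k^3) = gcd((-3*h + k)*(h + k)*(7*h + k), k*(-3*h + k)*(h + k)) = 3*h^2 + 2*h*k - k^2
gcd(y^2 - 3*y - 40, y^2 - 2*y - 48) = y - 8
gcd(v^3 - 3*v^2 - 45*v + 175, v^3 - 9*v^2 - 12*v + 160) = v - 5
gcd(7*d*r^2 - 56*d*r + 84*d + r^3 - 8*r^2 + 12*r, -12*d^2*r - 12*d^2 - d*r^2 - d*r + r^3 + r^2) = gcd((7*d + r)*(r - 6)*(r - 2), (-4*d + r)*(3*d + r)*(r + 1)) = 1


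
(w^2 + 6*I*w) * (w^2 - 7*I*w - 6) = w^4 - I*w^3 + 36*w^2 - 36*I*w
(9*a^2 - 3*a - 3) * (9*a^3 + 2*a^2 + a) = 81*a^5 - 9*a^4 - 24*a^3 - 9*a^2 - 3*a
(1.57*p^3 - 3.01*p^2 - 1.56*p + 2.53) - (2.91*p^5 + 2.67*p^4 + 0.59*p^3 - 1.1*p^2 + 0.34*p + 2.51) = -2.91*p^5 - 2.67*p^4 + 0.98*p^3 - 1.91*p^2 - 1.9*p + 0.02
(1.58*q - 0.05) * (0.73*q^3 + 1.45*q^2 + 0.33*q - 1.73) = 1.1534*q^4 + 2.2545*q^3 + 0.4489*q^2 - 2.7499*q + 0.0865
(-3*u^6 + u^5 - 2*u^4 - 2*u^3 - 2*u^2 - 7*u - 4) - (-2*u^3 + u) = -3*u^6 + u^5 - 2*u^4 - 2*u^2 - 8*u - 4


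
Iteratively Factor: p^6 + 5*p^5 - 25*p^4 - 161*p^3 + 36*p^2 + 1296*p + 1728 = (p - 4)*(p^5 + 9*p^4 + 11*p^3 - 117*p^2 - 432*p - 432) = (p - 4)*(p + 3)*(p^4 + 6*p^3 - 7*p^2 - 96*p - 144) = (p - 4)*(p + 3)^2*(p^3 + 3*p^2 - 16*p - 48) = (p - 4)*(p + 3)^2*(p + 4)*(p^2 - p - 12) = (p - 4)*(p + 3)^3*(p + 4)*(p - 4)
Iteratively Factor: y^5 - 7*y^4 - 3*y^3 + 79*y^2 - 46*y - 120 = (y - 2)*(y^4 - 5*y^3 - 13*y^2 + 53*y + 60) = (y - 2)*(y + 1)*(y^3 - 6*y^2 - 7*y + 60) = (y - 5)*(y - 2)*(y + 1)*(y^2 - y - 12) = (y - 5)*(y - 4)*(y - 2)*(y + 1)*(y + 3)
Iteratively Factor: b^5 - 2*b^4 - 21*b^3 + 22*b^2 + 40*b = (b - 5)*(b^4 + 3*b^3 - 6*b^2 - 8*b) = b*(b - 5)*(b^3 + 3*b^2 - 6*b - 8) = b*(b - 5)*(b + 4)*(b^2 - b - 2) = b*(b - 5)*(b - 2)*(b + 4)*(b + 1)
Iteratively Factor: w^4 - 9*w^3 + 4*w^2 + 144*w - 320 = (w - 5)*(w^3 - 4*w^2 - 16*w + 64) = (w - 5)*(w - 4)*(w^2 - 16) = (w - 5)*(w - 4)^2*(w + 4)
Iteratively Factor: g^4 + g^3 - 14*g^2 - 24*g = (g + 3)*(g^3 - 2*g^2 - 8*g) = g*(g + 3)*(g^2 - 2*g - 8) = g*(g + 2)*(g + 3)*(g - 4)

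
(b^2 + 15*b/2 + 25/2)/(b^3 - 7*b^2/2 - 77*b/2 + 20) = (2*b + 5)/(2*b^2 - 17*b + 8)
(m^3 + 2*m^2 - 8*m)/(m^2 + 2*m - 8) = m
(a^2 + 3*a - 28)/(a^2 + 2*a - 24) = (a + 7)/(a + 6)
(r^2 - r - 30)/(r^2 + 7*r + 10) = (r - 6)/(r + 2)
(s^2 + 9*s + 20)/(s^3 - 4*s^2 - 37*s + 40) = (s + 4)/(s^2 - 9*s + 8)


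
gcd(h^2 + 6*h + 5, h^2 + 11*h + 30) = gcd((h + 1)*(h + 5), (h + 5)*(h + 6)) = h + 5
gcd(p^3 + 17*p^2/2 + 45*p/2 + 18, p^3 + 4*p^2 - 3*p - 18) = p + 3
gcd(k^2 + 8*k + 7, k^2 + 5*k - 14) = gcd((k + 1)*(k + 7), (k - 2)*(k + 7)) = k + 7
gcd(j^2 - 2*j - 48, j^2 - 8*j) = j - 8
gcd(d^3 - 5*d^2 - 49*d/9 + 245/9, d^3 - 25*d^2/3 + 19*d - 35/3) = d^2 - 22*d/3 + 35/3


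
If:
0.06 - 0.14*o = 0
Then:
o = 0.43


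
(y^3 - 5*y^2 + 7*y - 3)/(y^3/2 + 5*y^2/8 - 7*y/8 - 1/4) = 8*(y^2 - 4*y + 3)/(4*y^2 + 9*y + 2)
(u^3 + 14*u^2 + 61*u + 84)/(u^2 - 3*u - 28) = (u^2 + 10*u + 21)/(u - 7)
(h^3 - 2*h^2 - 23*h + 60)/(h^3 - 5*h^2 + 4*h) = (h^2 + 2*h - 15)/(h*(h - 1))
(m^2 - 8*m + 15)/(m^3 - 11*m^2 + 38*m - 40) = (m - 3)/(m^2 - 6*m + 8)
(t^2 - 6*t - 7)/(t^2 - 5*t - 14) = (t + 1)/(t + 2)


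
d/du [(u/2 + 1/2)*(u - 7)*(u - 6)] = 3*u^2/2 - 12*u + 29/2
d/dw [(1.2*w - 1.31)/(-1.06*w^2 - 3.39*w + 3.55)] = (1.272*w^2 - 2.7772*w - 0.1809)/(1.1236*w^4 + 7.1868*w^3 + 3.9661*w^2 - 24.069*w + 12.6025)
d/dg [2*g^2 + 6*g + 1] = 4*g + 6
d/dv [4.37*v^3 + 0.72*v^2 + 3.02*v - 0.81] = 13.11*v^2 + 1.44*v + 3.02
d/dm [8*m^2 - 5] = 16*m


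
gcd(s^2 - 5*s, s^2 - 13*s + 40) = s - 5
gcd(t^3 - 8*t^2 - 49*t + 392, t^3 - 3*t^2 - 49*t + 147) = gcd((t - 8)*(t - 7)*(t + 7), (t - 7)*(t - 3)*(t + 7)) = t^2 - 49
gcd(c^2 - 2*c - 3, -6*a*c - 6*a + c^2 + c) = c + 1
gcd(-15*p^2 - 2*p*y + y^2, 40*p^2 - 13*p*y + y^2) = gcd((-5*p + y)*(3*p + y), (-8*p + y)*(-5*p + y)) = -5*p + y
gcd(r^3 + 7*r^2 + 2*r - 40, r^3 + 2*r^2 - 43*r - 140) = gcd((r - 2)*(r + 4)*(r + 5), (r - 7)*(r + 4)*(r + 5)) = r^2 + 9*r + 20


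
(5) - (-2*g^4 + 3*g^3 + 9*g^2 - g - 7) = 2*g^4 - 3*g^3 - 9*g^2 + g + 12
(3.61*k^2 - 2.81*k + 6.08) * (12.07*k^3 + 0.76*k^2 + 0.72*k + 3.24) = 43.5727*k^5 - 31.1731*k^4 + 73.8492*k^3 + 14.294*k^2 - 4.7268*k + 19.6992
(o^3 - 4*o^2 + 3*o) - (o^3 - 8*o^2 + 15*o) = 4*o^2 - 12*o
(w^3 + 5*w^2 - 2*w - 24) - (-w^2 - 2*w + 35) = w^3 + 6*w^2 - 59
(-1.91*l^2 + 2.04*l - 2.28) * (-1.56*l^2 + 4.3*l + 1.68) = 2.9796*l^4 - 11.3954*l^3 + 9.12*l^2 - 6.3768*l - 3.8304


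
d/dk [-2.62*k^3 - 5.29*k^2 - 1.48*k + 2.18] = -7.86*k^2 - 10.58*k - 1.48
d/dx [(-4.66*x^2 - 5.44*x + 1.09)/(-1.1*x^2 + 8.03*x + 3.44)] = (-43.4038*x^2 - 29.6628*x - 27.4663)/(1.21*x^4 - 17.666*x^3 + 56.9129*x^2 + 55.2464*x + 11.8336)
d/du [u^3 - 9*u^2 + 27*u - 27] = 3*u^2 - 18*u + 27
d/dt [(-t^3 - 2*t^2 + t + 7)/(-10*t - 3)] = (20*t^3 + 29*t^2 + 12*t + 67)/(100*t^2 + 60*t + 9)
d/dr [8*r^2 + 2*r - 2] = 16*r + 2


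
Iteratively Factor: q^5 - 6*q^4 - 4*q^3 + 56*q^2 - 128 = (q - 2)*(q^4 - 4*q^3 - 12*q^2 + 32*q + 64) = (q - 4)*(q - 2)*(q^3 - 12*q - 16) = (q - 4)^2*(q - 2)*(q^2 + 4*q + 4) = (q - 4)^2*(q - 2)*(q + 2)*(q + 2)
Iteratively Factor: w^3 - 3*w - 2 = (w + 1)*(w^2 - w - 2) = (w + 1)^2*(w - 2)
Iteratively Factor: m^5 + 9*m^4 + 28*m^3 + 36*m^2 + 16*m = (m)*(m^4 + 9*m^3 + 28*m^2 + 36*m + 16) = m*(m + 2)*(m^3 + 7*m^2 + 14*m + 8) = m*(m + 2)^2*(m^2 + 5*m + 4) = m*(m + 1)*(m + 2)^2*(m + 4)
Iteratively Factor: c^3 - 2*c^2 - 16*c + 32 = (c - 2)*(c^2 - 16) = (c - 4)*(c - 2)*(c + 4)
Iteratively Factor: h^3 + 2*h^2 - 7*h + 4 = (h - 1)*(h^2 + 3*h - 4) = (h - 1)*(h + 4)*(h - 1)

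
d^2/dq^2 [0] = 0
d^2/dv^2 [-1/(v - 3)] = -2/(v - 3)^3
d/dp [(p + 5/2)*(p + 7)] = 2*p + 19/2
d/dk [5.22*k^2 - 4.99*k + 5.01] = 10.44*k - 4.99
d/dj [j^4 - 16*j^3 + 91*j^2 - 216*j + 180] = 4*j^3 - 48*j^2 + 182*j - 216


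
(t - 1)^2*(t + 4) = t^3 + 2*t^2 - 7*t + 4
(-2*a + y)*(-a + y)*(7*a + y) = 14*a^3 - 19*a^2*y + 4*a*y^2 + y^3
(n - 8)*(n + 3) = n^2 - 5*n - 24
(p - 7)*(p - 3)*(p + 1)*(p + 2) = p^4 - 7*p^3 - 7*p^2 + 43*p + 42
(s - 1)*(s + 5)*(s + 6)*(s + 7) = s^4 + 17*s^3 + 89*s^2 + 103*s - 210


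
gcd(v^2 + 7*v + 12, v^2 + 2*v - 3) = v + 3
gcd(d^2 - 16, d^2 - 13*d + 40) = 1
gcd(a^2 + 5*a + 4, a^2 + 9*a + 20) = a + 4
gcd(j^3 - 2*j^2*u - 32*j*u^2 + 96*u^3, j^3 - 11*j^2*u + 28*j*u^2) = -j + 4*u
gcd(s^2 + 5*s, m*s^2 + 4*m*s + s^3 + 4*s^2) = s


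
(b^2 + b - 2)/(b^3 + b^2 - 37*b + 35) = (b + 2)/(b^2 + 2*b - 35)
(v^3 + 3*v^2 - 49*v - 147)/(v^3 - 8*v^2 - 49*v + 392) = (v + 3)/(v - 8)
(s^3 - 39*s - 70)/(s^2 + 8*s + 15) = (s^2 - 5*s - 14)/(s + 3)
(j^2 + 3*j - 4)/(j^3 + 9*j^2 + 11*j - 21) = (j + 4)/(j^2 + 10*j + 21)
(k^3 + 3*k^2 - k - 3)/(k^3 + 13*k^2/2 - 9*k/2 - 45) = 2*(k^2 - 1)/(2*k^2 + 7*k - 30)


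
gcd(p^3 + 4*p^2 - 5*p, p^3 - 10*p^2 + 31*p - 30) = 1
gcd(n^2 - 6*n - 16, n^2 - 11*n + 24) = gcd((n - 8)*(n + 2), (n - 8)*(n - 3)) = n - 8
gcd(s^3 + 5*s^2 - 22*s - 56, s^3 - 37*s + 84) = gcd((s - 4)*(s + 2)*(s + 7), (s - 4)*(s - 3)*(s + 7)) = s^2 + 3*s - 28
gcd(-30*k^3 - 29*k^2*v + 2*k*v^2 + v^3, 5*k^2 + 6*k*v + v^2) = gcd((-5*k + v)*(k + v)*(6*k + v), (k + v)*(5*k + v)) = k + v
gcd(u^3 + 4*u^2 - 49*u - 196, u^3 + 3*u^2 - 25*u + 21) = u + 7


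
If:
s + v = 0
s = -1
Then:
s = -1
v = 1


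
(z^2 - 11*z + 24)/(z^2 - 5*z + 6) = (z - 8)/(z - 2)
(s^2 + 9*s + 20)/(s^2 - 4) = (s^2 + 9*s + 20)/(s^2 - 4)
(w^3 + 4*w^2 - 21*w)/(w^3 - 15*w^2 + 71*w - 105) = w*(w + 7)/(w^2 - 12*w + 35)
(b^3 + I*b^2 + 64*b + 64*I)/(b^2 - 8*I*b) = b + 9*I - 8/b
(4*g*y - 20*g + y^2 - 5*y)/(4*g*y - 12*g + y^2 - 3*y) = (y - 5)/(y - 3)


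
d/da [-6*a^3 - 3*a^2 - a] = -18*a^2 - 6*a - 1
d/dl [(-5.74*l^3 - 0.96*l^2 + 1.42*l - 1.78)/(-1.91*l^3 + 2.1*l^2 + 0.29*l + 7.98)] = (-7.105427357601e-15*l^5 - 13.8876*l^4 + 2.0952*l^3 - 150.8754*l^2 - 7.8456*l + 11.8478)/(3.6481*l^6 - 8.022*l^5 + 3.3022*l^4 - 29.2656*l^3 + 33.6001*l^2 + 4.6284*l + 63.6804)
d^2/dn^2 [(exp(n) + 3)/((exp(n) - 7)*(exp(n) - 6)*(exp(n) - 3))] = (4*exp(6*n) - 21*exp(5*n) - 596*exp(4*n) + 6492*exp(3*n) - 20358*exp(2*n) + 5697*exp(n) + 46494)*exp(n)/(exp(9*n) - 48*exp(8*n) + 1011*exp(7*n) - 12250*exp(6*n) + 93987*exp(5*n) - 472932*exp(4*n) + 1558845*exp(3*n) - 3242106*exp(2*n) + 3857868*exp(n) - 2000376)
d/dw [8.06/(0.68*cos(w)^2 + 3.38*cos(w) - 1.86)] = (10.9616*cos(w) + 27.2428)*sin(w)/(0.68*cos(w)^2 + 3.38*cos(w) - 1.86)^2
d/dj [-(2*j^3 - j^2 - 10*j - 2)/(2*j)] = -2*j + 1/2 - 1/j^2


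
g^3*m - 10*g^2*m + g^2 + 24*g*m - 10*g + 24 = (g - 6)*(g - 4)*(g*m + 1)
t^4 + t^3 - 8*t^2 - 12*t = t*(t - 3)*(t + 2)^2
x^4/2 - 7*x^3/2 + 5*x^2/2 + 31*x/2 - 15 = (x/2 + 1)*(x - 5)*(x - 3)*(x - 1)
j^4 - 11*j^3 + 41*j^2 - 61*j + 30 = (j - 5)*(j - 3)*(j - 2)*(j - 1)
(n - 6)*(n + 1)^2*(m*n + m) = m*n^4 - 3*m*n^3 - 15*m*n^2 - 17*m*n - 6*m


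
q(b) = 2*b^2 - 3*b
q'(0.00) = -3.00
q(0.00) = 0.00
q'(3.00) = 9.00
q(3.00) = 9.00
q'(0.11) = -2.56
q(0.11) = -0.31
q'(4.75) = 16.00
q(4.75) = 30.88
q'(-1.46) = -8.84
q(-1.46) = 8.64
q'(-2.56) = -13.24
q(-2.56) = 20.79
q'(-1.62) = -9.48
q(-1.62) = 10.11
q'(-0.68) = -5.72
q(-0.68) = 2.96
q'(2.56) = 7.24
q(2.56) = 5.43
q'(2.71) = 7.84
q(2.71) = 6.56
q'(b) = 4*b - 3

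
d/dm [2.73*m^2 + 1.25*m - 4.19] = 5.46*m + 1.25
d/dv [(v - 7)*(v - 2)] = 2*v - 9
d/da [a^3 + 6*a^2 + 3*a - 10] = 3*a^2 + 12*a + 3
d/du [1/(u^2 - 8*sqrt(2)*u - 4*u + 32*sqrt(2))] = 2*(-u + 2 + 4*sqrt(2))/(u^2 - 8*sqrt(2)*u - 4*u + 32*sqrt(2))^2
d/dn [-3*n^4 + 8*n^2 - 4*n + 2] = -12*n^3 + 16*n - 4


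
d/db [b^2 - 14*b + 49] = 2*b - 14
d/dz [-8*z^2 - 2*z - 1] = -16*z - 2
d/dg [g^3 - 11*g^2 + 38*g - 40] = 3*g^2 - 22*g + 38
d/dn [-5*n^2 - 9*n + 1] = -10*n - 9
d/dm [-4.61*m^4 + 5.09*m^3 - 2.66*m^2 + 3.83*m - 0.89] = -18.44*m^3 + 15.27*m^2 - 5.32*m + 3.83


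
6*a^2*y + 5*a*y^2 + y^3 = y*(2*a + y)*(3*a + y)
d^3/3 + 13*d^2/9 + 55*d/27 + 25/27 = (d/3 + 1/3)*(d + 5/3)^2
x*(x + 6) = x^2 + 6*x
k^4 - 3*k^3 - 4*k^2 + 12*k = k*(k - 3)*(k - 2)*(k + 2)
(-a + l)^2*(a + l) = a^3 - a^2*l - a*l^2 + l^3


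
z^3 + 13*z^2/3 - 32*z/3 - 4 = (z - 2)*(z + 1/3)*(z + 6)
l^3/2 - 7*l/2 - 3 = (l/2 + 1)*(l - 3)*(l + 1)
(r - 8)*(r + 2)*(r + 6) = r^3 - 52*r - 96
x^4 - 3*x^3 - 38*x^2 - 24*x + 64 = (x - 8)*(x - 1)*(x + 2)*(x + 4)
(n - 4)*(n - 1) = n^2 - 5*n + 4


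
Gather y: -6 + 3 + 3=0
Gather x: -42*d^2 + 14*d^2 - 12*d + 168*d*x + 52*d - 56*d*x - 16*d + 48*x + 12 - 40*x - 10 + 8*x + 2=-28*d^2 + 24*d + x*(112*d + 16) + 4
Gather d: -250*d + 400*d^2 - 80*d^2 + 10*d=320*d^2 - 240*d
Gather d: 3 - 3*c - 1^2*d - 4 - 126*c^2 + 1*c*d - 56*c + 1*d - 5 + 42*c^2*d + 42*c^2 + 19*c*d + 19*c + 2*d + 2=-84*c^2 - 40*c + d*(42*c^2 + 20*c + 2) - 4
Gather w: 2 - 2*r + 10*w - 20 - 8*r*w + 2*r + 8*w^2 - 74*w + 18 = 8*w^2 + w*(-8*r - 64)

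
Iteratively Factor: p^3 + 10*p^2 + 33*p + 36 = (p + 3)*(p^2 + 7*p + 12) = (p + 3)^2*(p + 4)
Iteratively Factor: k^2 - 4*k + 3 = (k - 3)*(k - 1)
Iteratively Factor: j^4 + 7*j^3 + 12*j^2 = (j + 4)*(j^3 + 3*j^2) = (j + 3)*(j + 4)*(j^2) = j*(j + 3)*(j + 4)*(j)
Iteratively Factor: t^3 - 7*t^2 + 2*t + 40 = (t + 2)*(t^2 - 9*t + 20) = (t - 5)*(t + 2)*(t - 4)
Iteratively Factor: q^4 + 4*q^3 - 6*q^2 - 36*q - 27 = (q + 3)*(q^3 + q^2 - 9*q - 9) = (q + 1)*(q + 3)*(q^2 - 9) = (q - 3)*(q + 1)*(q + 3)*(q + 3)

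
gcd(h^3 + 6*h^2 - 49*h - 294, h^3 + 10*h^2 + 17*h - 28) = h + 7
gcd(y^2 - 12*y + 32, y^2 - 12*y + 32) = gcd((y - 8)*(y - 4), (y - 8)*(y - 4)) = y^2 - 12*y + 32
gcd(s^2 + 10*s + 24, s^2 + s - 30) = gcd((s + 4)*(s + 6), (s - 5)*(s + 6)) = s + 6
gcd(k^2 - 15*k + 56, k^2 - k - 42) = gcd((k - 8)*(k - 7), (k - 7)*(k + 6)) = k - 7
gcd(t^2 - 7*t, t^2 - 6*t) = t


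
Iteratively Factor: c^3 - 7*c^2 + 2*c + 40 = (c - 5)*(c^2 - 2*c - 8) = (c - 5)*(c - 4)*(c + 2)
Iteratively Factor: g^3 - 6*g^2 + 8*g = (g - 2)*(g^2 - 4*g) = g*(g - 2)*(g - 4)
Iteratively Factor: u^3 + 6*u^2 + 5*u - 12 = (u + 3)*(u^2 + 3*u - 4) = (u + 3)*(u + 4)*(u - 1)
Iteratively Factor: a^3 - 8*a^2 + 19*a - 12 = (a - 4)*(a^2 - 4*a + 3) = (a - 4)*(a - 1)*(a - 3)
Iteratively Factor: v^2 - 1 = (v - 1)*(v + 1)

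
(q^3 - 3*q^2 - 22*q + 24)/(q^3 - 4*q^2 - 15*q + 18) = (q + 4)/(q + 3)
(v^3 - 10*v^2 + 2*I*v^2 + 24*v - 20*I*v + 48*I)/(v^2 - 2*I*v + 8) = (v^2 - 10*v + 24)/(v - 4*I)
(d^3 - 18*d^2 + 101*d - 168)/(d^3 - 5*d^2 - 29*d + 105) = (d - 8)/(d + 5)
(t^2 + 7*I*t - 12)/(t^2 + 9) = (t + 4*I)/(t - 3*I)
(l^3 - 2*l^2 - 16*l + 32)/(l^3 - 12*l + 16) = (l - 4)/(l - 2)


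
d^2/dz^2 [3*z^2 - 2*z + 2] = 6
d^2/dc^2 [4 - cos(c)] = cos(c)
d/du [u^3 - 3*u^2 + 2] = 3*u*(u - 2)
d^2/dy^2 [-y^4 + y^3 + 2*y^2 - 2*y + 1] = -12*y^2 + 6*y + 4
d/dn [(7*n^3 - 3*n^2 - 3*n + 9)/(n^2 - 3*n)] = (7*n^4 - 42*n^3 + 12*n^2 - 18*n + 27)/(n^2*(n^2 - 6*n + 9))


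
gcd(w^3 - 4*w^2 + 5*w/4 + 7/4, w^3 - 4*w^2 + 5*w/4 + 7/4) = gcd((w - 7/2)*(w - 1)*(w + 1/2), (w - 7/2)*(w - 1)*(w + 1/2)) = w^3 - 4*w^2 + 5*w/4 + 7/4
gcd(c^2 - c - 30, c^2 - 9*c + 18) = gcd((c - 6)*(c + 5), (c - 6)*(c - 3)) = c - 6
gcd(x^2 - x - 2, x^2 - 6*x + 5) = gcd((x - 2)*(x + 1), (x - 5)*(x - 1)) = 1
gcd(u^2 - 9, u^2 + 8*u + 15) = u + 3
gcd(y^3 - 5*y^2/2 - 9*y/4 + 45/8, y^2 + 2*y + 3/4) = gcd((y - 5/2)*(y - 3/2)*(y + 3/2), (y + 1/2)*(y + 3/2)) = y + 3/2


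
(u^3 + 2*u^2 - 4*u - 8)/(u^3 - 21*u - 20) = (-u^3 - 2*u^2 + 4*u + 8)/(-u^3 + 21*u + 20)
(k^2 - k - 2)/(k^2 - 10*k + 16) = (k + 1)/(k - 8)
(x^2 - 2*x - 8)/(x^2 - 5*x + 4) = (x + 2)/(x - 1)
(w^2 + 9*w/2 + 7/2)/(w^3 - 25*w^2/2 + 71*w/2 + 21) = (2*w^2 + 9*w + 7)/(2*w^3 - 25*w^2 + 71*w + 42)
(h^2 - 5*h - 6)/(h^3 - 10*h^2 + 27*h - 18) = (h + 1)/(h^2 - 4*h + 3)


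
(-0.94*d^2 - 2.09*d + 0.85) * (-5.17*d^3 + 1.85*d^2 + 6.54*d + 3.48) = 4.8598*d^5 + 9.0663*d^4 - 14.4086*d^3 - 15.3673*d^2 - 1.7142*d + 2.958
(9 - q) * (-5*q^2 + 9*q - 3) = 5*q^3 - 54*q^2 + 84*q - 27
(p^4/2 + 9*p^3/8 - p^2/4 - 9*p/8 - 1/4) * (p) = p^5/2 + 9*p^4/8 - p^3/4 - 9*p^2/8 - p/4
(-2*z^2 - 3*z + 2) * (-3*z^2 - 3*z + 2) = 6*z^4 + 15*z^3 - z^2 - 12*z + 4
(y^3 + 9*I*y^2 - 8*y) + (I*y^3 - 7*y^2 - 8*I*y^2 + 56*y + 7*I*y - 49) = y^3 + I*y^3 - 7*y^2 + I*y^2 + 48*y + 7*I*y - 49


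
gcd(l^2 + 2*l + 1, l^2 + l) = l + 1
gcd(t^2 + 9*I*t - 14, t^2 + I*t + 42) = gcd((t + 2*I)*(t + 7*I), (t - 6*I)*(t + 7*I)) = t + 7*I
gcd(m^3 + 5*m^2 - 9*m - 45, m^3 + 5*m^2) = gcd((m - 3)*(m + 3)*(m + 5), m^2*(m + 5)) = m + 5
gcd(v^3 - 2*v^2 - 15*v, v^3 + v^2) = v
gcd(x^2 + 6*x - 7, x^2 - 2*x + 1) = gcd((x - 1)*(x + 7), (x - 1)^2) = x - 1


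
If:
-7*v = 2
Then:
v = -2/7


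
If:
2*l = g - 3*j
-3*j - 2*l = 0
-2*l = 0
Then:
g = 0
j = 0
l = 0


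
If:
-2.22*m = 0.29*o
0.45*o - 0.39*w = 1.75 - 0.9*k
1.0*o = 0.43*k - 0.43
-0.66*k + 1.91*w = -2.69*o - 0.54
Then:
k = 1.73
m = -0.04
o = 0.31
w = -0.13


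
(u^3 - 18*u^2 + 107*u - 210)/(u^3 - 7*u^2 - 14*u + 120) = (u - 7)/(u + 4)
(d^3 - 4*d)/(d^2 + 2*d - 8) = d*(d + 2)/(d + 4)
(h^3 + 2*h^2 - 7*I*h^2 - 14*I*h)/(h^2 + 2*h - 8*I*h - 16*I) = h*(h - 7*I)/(h - 8*I)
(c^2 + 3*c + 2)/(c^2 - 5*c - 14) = (c + 1)/(c - 7)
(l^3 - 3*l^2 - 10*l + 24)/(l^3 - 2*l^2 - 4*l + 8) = (l^2 - l - 12)/(l^2 - 4)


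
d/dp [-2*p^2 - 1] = -4*p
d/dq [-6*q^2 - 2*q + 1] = -12*q - 2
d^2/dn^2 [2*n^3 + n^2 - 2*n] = 12*n + 2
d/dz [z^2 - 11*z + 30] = 2*z - 11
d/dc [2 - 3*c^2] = -6*c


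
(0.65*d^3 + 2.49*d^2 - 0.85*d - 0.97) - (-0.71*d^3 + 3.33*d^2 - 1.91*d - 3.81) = 1.36*d^3 - 0.84*d^2 + 1.06*d + 2.84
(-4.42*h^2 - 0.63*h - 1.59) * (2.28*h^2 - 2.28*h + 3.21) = -10.0776*h^4 + 8.6412*h^3 - 16.377*h^2 + 1.6029*h - 5.1039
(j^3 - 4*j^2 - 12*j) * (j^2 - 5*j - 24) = j^5 - 9*j^4 - 16*j^3 + 156*j^2 + 288*j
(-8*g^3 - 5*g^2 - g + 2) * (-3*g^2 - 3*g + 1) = 24*g^5 + 39*g^4 + 10*g^3 - 8*g^2 - 7*g + 2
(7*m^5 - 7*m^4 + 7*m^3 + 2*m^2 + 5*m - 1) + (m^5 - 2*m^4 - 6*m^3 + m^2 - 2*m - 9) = 8*m^5 - 9*m^4 + m^3 + 3*m^2 + 3*m - 10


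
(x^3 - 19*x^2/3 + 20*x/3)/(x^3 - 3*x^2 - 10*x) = (x - 4/3)/(x + 2)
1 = 1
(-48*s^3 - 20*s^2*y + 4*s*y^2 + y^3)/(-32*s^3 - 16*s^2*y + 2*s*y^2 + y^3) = (6*s + y)/(4*s + y)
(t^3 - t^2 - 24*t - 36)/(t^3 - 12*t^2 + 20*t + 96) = (t + 3)/(t - 8)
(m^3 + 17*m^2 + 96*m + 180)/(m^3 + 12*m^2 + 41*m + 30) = (m + 6)/(m + 1)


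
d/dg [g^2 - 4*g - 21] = 2*g - 4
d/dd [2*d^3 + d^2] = 2*d*(3*d + 1)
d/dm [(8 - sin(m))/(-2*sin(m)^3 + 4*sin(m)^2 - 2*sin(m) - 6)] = (-2*sin(m)^3 + 26*sin(m)^2 - 32*sin(m) + 11)*cos(m)/(2*(sin(m)^3 - 2*sin(m)^2 + sin(m) + 3)^2)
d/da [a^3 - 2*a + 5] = 3*a^2 - 2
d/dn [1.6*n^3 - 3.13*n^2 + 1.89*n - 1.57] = 4.8*n^2 - 6.26*n + 1.89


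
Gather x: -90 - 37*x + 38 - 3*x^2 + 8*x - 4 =-3*x^2 - 29*x - 56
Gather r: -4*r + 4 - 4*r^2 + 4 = -4*r^2 - 4*r + 8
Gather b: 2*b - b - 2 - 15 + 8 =b - 9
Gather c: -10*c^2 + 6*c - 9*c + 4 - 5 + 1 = -10*c^2 - 3*c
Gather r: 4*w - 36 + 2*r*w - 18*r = r*(2*w - 18) + 4*w - 36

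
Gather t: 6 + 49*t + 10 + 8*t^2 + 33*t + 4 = 8*t^2 + 82*t + 20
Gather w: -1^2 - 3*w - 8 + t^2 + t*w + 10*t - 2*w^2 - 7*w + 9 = t^2 + 10*t - 2*w^2 + w*(t - 10)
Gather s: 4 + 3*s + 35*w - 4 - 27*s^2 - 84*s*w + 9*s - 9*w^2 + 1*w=-27*s^2 + s*(12 - 84*w) - 9*w^2 + 36*w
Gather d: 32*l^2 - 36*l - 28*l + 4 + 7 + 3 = 32*l^2 - 64*l + 14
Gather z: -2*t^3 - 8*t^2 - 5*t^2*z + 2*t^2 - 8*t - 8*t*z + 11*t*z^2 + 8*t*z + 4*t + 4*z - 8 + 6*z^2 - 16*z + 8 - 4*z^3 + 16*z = -2*t^3 - 6*t^2 - 4*t - 4*z^3 + z^2*(11*t + 6) + z*(4 - 5*t^2)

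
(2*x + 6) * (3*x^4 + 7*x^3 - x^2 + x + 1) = 6*x^5 + 32*x^4 + 40*x^3 - 4*x^2 + 8*x + 6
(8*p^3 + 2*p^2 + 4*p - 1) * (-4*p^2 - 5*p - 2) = -32*p^5 - 48*p^4 - 42*p^3 - 20*p^2 - 3*p + 2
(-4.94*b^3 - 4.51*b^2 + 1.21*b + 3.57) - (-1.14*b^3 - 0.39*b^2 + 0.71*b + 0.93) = -3.8*b^3 - 4.12*b^2 + 0.5*b + 2.64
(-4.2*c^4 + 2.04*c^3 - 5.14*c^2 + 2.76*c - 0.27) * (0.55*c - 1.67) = -2.31*c^5 + 8.136*c^4 - 6.2338*c^3 + 10.1018*c^2 - 4.7577*c + 0.4509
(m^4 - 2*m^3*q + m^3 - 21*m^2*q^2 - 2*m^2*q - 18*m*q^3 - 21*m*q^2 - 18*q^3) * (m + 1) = m^5 - 2*m^4*q + 2*m^4 - 21*m^3*q^2 - 4*m^3*q + m^3 - 18*m^2*q^3 - 42*m^2*q^2 - 2*m^2*q - 36*m*q^3 - 21*m*q^2 - 18*q^3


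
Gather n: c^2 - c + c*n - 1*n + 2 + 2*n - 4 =c^2 - c + n*(c + 1) - 2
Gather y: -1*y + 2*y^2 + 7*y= 2*y^2 + 6*y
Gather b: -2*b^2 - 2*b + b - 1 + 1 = -2*b^2 - b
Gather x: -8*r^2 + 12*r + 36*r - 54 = -8*r^2 + 48*r - 54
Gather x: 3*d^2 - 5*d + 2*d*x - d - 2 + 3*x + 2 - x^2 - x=3*d^2 - 6*d - x^2 + x*(2*d + 2)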